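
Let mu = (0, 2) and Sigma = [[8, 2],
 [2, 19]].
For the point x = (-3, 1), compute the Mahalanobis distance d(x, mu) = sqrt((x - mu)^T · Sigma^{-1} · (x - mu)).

Step 1 — centre the observation: (x - mu) = (-3, -1).

Step 2 — invert Sigma. det(Sigma) = 8·19 - (2)² = 148.
  Sigma^{-1} = (1/det) · [[d, -b], [-b, a]] = [[0.1284, -0.0135],
 [-0.0135, 0.0541]].

Step 3 — form the quadratic (x - mu)^T · Sigma^{-1} · (x - mu):
  Sigma^{-1} · (x - mu) = (-0.3716, -0.0135).
  (x - mu)^T · [Sigma^{-1} · (x - mu)] = (-3)·(-0.3716) + (-1)·(-0.0135) = 1.1284.

Step 4 — take square root: d = √(1.1284) ≈ 1.0623.

d(x, mu) = √(1.1284) ≈ 1.0623


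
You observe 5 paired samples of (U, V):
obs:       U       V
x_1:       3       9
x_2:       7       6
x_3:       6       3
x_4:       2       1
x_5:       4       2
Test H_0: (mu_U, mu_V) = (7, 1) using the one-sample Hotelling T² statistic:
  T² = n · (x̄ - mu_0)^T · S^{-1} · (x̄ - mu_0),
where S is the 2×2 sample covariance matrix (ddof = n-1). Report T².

Step 1 — sample mean vector:
  mean(U) = (3 + 7 + 6 + 2 + 4) / 5 = 22/5 = 4.4
  mean(V) = (9 + 6 + 3 + 1 + 2) / 5 = 21/5 = 4.2
  x̄ = (4.4, 4.2),  deviation x̄ - mu_0 = (4.4, 4.2) - (7, 1) = (-2.6, 3.2).

Step 2 — sample covariance matrix, S[i,j] = (1/(n-1)) · Σ_k (x_{k,i} - mean_i) · (x_{k,j} - mean_j), divisor n-1 = 4:
  S[U,U] = ((-1.4)·(-1.4) + (2.6)·(2.6) + (1.6)·(1.6) + (-2.4)·(-2.4) + (-0.4)·(-0.4)) / 4 = 17.2/4 = 4.3
  S[U,V] = ((-1.4)·(4.8) + (2.6)·(1.8) + (1.6)·(-1.2) + (-2.4)·(-3.2) + (-0.4)·(-2.2)) / 4 = 4.6/4 = 1.15
  S[V,V] = ((4.8)·(4.8) + (1.8)·(1.8) + (-1.2)·(-1.2) + (-3.2)·(-3.2) + (-2.2)·(-2.2)) / 4 = 42.8/4 = 10.7
  S = [[4.3, 1.15],
 [1.15, 10.7]].

Step 3 — invert S. det(S) = 4.3·10.7 - (1.15)² = 44.6875.
  S^{-1} = (1/det) · [[d, -b], [-b, a]] = [[0.2394, -0.0257],
 [-0.0257, 0.0962]].

Step 4 — quadratic form (x̄ - mu_0)^T · S^{-1} · (x̄ - mu_0):
  S^{-1} · (x̄ - mu_0) = (-0.7049, 0.3748),
  (x̄ - mu_0)^T · [...] = (-2.6)·(-0.7049) + (3.2)·(0.3748) = 3.0322.

Step 5 — scale by n: T² = 5 · 3.0322 = 15.1608.

T² ≈ 15.1608


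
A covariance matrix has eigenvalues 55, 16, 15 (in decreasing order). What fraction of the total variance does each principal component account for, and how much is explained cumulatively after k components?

Step 1 — total variance = trace(Sigma) = Σ λ_i = 55 + 16 + 15 = 86.

Step 2 — fraction explained by component i = λ_i / Σ λ:
  PC1: 55/86 = 0.6395
  PC2: 16/86 = 0.186
  PC3: 15/86 = 0.1744

Step 3 — cumulative fraction after k components = (λ_1 + ... + λ_k) / Σ λ:
  k = 1: 55/86 = 0.6395
  k = 2: (55 + 16)/86 = 71/86 = 0.8256
  k = 3: (55 + 16 + 15)/86 = 86/86 = 1

Summary (fraction, with percent):

explained: PC1 0.6395 (63.95%), PC2 0.186 (18.6%), PC3 0.1744 (17.44%);  cumulative: 0.6395, 0.8256, 1


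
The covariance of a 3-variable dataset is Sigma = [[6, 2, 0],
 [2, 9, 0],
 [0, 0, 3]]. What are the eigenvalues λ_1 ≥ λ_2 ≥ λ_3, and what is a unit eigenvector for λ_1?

Step 1 — characteristic polynomial p(λ) = det(λI - Sigma) = λ³ - tr·λ² + c_1·λ - det, where tr = trace, c_1 = sum of the principal 2×2 minors, det = det(Sigma):
  tr = 6 + 9 + 3 = 18,
  c_1 = (6·9 - (2)²) + (6·3 - (0)²) + (9·3 - (0)²) = 50 + 18 + 27 = 95,
  det = 6·(9·3 - (0)²) - (2)·((2)·3 - (0)·(0)) + (0)·((2)·(0) - 9·(0)) = 6·(27) - (2)·(6) + (0)·(0) = 150.
  So p(λ) = λ³ - 18λ² + 95λ - 150.
Step 2 — look for an integer root (rational root theorem: any rational root is an integer divisor of 150). Testing λ = 3:
  p(3) = 27 - 162 + 285 - 150 = 0  ✓
  Dividing out (λ - 3): p(λ) = (λ - 3)(λ² - 15λ + 50).
Step 3 — remaining eigenvalues from the quadratic λ² - 15λ + 50 = 0:
  Δ = 15² - 4·50 = 225 - 200 = 25,  λ = (15 ± √25)/2 = (15 ± 5)/2 = 10 or 5.
  Sorted: λ_1 = 10,  λ_2 = 5,  λ_3 = 3  (check: sum = 18 = tr ✓).

Step 4 — unit eigenvector for λ_1 = 10: v spans the null space of (Sigma - λ_1 I), whose rows are
  r_1 = (-4, 2, 0),  r_2 = (2, -1, 0),  r_3 = (0, 0, -7).
  v is orthogonal to every row, so take v ∝ r_1 × r_3 = ((2)·(-7) - (0)·(0), (0)·(0) - (-4)·(-7), (-4)·(0) - (2)·(0)) = (-14, -28, 0).
  Rescale (divide by 14; multiply by -1 so the first nonzero entry is positive): u = (1, 2, 0).
  ||u|| = √((1)² + (2)² + (0)²) = √(5) ≈ 2.2361,  v_1 = u/||u|| ≈ (0.4472, 0.8944, 0) (||v_1|| = 1).

λ_1 = 10,  λ_2 = 5,  λ_3 = 3;  v_1 ≈ (0.4472, 0.8944, 0)


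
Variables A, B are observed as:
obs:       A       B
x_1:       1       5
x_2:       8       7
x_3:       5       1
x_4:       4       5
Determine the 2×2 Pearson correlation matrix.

Step 1 — column means:
  mean(A) = (1 + 8 + 5 + 4) / 4 = 18/4 = 4.5
  mean(B) = (5 + 7 + 1 + 5) / 4 = 18/4 = 4.5

Step 2 — sample variances and covariances s[i,j] = (1/(n-1)) · Σ_k (x_{k,i} - mean_i) · (x_{k,j} - mean_j), with n-1 = 3:
  s[A,A] = ((-3.5)·(-3.5) + (3.5)·(3.5) + (0.5)·(0.5) + (-0.5)·(-0.5)) / 3 = 25/3 = 8.3333
  s[A,B] = ((-3.5)·(0.5) + (3.5)·(2.5) + (0.5)·(-3.5) + (-0.5)·(0.5)) / 3 = 5/3 = 1.6667
  s[B,B] = ((0.5)·(0.5) + (2.5)·(2.5) + (-3.5)·(-3.5) + (0.5)·(0.5)) / 3 = 19/3 = 6.3333
  Sample standard deviations s_i = √(s[i,i]):
  s(A) = √(8.3333) = 2.8868
  s(B) = √(6.3333) = 2.5166

Step 3 — r_{ij} = s_{ij} / (s_i · s_j):
  r[A,A] = 1 (diagonal).
  r[A,B] = 1.6667 / (2.8868 · 2.5166) = 1.6667 / 7.2648 = 0.2294
  r[B,B] = 1 (diagonal).

R is symmetric with unit diagonal. Assembling:

R = [[1, 0.2294],
 [0.2294, 1]]


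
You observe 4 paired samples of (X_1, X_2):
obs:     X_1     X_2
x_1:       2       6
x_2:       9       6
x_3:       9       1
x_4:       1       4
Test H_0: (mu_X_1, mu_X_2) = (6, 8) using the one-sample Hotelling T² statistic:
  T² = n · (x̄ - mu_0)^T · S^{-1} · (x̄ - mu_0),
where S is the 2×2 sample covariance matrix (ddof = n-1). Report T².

Step 1 — sample mean vector:
  mean(X_1) = (2 + 9 + 9 + 1) / 4 = 21/4 = 5.25
  mean(X_2) = (6 + 6 + 1 + 4) / 4 = 17/4 = 4.25
  x̄ = (5.25, 4.25),  deviation x̄ - mu_0 = (5.25, 4.25) - (6, 8) = (-0.75, -3.75).

Step 2 — sample covariance matrix, S[i,j] = (1/(n-1)) · Σ_k (x_{k,i} - mean_i) · (x_{k,j} - mean_j), divisor n-1 = 3:
  S[X_1,X_1] = ((-3.25)·(-3.25) + (3.75)·(3.75) + (3.75)·(3.75) + (-4.25)·(-4.25)) / 3 = 56.75/3 = 18.9167
  S[X_1,X_2] = ((-3.25)·(1.75) + (3.75)·(1.75) + (3.75)·(-3.25) + (-4.25)·(-0.25)) / 3 = -10.25/3 = -3.4167
  S[X_2,X_2] = ((1.75)·(1.75) + (1.75)·(1.75) + (-3.25)·(-3.25) + (-0.25)·(-0.25)) / 3 = 16.75/3 = 5.5833
  S = [[18.9167, -3.4167],
 [-3.4167, 5.5833]].

Step 3 — invert S. det(S) = 18.9167·5.5833 - (-3.4167)² = 93.9444.
  S^{-1} = (1/det) · [[d, -b], [-b, a]] = [[0.0594, 0.0364],
 [0.0364, 0.2014]].

Step 4 — quadratic form (x̄ - mu_0)^T · S^{-1} · (x̄ - mu_0):
  S^{-1} · (x̄ - mu_0) = (-0.181, -0.7824),
  (x̄ - mu_0)^T · [...] = (-0.75)·(-0.181) + (-3.75)·(-0.7824) = 3.0696.

Step 5 — scale by n: T² = 4 · 3.0696 = 12.2785.

T² ≈ 12.2785


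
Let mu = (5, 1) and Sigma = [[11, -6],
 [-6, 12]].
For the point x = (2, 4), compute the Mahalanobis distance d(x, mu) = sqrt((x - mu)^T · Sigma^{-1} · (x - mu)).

Step 1 — centre the observation: (x - mu) = (-3, 3).

Step 2 — invert Sigma. det(Sigma) = 11·12 - (-6)² = 96.
  Sigma^{-1} = (1/det) · [[d, -b], [-b, a]] = [[0.125, 0.0625],
 [0.0625, 0.1146]].

Step 3 — form the quadratic (x - mu)^T · Sigma^{-1} · (x - mu):
  Sigma^{-1} · (x - mu) = (-0.1875, 0.1562).
  (x - mu)^T · [Sigma^{-1} · (x - mu)] = (-3)·(-0.1875) + (3)·(0.1562) = 1.0312.

Step 4 — take square root: d = √(1.0312) ≈ 1.0155.

d(x, mu) = √(1.0312) ≈ 1.0155


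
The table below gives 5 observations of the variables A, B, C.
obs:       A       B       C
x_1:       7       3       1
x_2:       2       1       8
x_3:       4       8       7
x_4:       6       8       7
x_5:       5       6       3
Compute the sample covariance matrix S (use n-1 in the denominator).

Step 1 — column means:
  mean(A) = (7 + 2 + 4 + 6 + 5) / 5 = 24/5 = 4.8
  mean(B) = (3 + 1 + 8 + 8 + 6) / 5 = 26/5 = 5.2
  mean(C) = (1 + 8 + 7 + 7 + 3) / 5 = 26/5 = 5.2

Step 2 — sample covariance S[i,j] = (1/(n-1)) · Σ_k (x_{k,i} - mean_i) · (x_{k,j} - mean_j), with n-1 = 4.
  S[A,A] = ((2.2)·(2.2) + (-2.8)·(-2.8) + (-0.8)·(-0.8) + (1.2)·(1.2) + (0.2)·(0.2)) / 4 = 14.8/4 = 3.7
  S[A,B] = ((2.2)·(-2.2) + (-2.8)·(-4.2) + (-0.8)·(2.8) + (1.2)·(2.8) + (0.2)·(0.8)) / 4 = 8.2/4 = 2.05
  S[A,C] = ((2.2)·(-4.2) + (-2.8)·(2.8) + (-0.8)·(1.8) + (1.2)·(1.8) + (0.2)·(-2.2)) / 4 = -16.8/4 = -4.2
  S[B,B] = ((-2.2)·(-2.2) + (-4.2)·(-4.2) + (2.8)·(2.8) + (2.8)·(2.8) + (0.8)·(0.8)) / 4 = 38.8/4 = 9.7
  S[B,C] = ((-2.2)·(-4.2) + (-4.2)·(2.8) + (2.8)·(1.8) + (2.8)·(1.8) + (0.8)·(-2.2)) / 4 = 5.8/4 = 1.45
  S[C,C] = ((-4.2)·(-4.2) + (2.8)·(2.8) + (1.8)·(1.8) + (1.8)·(1.8) + (-2.2)·(-2.2)) / 4 = 36.8/4 = 9.2

S is symmetric (S[j,i] = S[i,j]). Assembling:

S = [[3.7, 2.05, -4.2],
 [2.05, 9.7, 1.45],
 [-4.2, 1.45, 9.2]]


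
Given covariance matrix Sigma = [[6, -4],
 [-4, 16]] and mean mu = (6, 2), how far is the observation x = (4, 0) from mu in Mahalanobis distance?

Step 1 — centre the observation: (x - mu) = (-2, -2).

Step 2 — invert Sigma. det(Sigma) = 6·16 - (-4)² = 80.
  Sigma^{-1} = (1/det) · [[d, -b], [-b, a]] = [[0.2, 0.05],
 [0.05, 0.075]].

Step 3 — form the quadratic (x - mu)^T · Sigma^{-1} · (x - mu):
  Sigma^{-1} · (x - mu) = (-0.5, -0.25).
  (x - mu)^T · [Sigma^{-1} · (x - mu)] = (-2)·(-0.5) + (-2)·(-0.25) = 1.5.

Step 4 — take square root: d = √(1.5) ≈ 1.2247.

d(x, mu) = √(1.5) ≈ 1.2247


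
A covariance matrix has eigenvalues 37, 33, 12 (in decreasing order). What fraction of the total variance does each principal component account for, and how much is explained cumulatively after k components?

Step 1 — total variance = trace(Sigma) = Σ λ_i = 37 + 33 + 12 = 82.

Step 2 — fraction explained by component i = λ_i / Σ λ:
  PC1: 37/82 = 0.4512
  PC2: 33/82 = 0.4024
  PC3: 12/82 = 0.1463

Step 3 — cumulative fraction after k components = (λ_1 + ... + λ_k) / Σ λ:
  k = 1: 37/82 = 0.4512
  k = 2: (37 + 33)/82 = 70/82 = 0.8537
  k = 3: (37 + 33 + 12)/82 = 82/82 = 1

Summary (fraction, with percent):

explained: PC1 0.4512 (45.12%), PC2 0.4024 (40.24%), PC3 0.1463 (14.63%);  cumulative: 0.4512, 0.8537, 1


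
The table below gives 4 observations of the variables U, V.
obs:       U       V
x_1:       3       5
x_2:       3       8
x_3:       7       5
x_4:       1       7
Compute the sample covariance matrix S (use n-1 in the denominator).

Step 1 — column means:
  mean(U) = (3 + 3 + 7 + 1) / 4 = 14/4 = 3.5
  mean(V) = (5 + 8 + 5 + 7) / 4 = 25/4 = 6.25

Step 2 — sample covariance S[i,j] = (1/(n-1)) · Σ_k (x_{k,i} - mean_i) · (x_{k,j} - mean_j), with n-1 = 3.
  S[U,U] = ((-0.5)·(-0.5) + (-0.5)·(-0.5) + (3.5)·(3.5) + (-2.5)·(-2.5)) / 3 = 19/3 = 6.3333
  S[U,V] = ((-0.5)·(-1.25) + (-0.5)·(1.75) + (3.5)·(-1.25) + (-2.5)·(0.75)) / 3 = -6.5/3 = -2.1667
  S[V,V] = ((-1.25)·(-1.25) + (1.75)·(1.75) + (-1.25)·(-1.25) + (0.75)·(0.75)) / 3 = 6.75/3 = 2.25

S is symmetric (S[j,i] = S[i,j]). Assembling:

S = [[6.3333, -2.1667],
 [-2.1667, 2.25]]


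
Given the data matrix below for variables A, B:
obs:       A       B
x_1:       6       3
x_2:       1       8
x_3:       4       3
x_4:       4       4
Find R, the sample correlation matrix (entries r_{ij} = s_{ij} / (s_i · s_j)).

Step 1 — column means:
  mean(A) = (6 + 1 + 4 + 4) / 4 = 15/4 = 3.75
  mean(B) = (3 + 8 + 3 + 4) / 4 = 18/4 = 4.5

Step 2 — sample variances and covariances s[i,j] = (1/(n-1)) · Σ_k (x_{k,i} - mean_i) · (x_{k,j} - mean_j), with n-1 = 3:
  s[A,A] = ((2.25)·(2.25) + (-2.75)·(-2.75) + (0.25)·(0.25) + (0.25)·(0.25)) / 3 = 12.75/3 = 4.25
  s[A,B] = ((2.25)·(-1.5) + (-2.75)·(3.5) + (0.25)·(-1.5) + (0.25)·(-0.5)) / 3 = -13.5/3 = -4.5
  s[B,B] = ((-1.5)·(-1.5) + (3.5)·(3.5) + (-1.5)·(-1.5) + (-0.5)·(-0.5)) / 3 = 17/3 = 5.6667
  Sample standard deviations s_i = √(s[i,i]):
  s(A) = √(4.25) = 2.0616
  s(B) = √(5.6667) = 2.3805

Step 3 — r_{ij} = s_{ij} / (s_i · s_j):
  r[A,A] = 1 (diagonal).
  r[A,B] = -4.5 / (2.0616 · 2.3805) = -4.5 / 4.9075 = -0.917
  r[B,B] = 1 (diagonal).

R is symmetric with unit diagonal. Assembling:

R = [[1, -0.917],
 [-0.917, 1]]


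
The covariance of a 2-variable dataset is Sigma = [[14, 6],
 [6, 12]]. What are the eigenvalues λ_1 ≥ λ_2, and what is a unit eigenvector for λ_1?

Step 1 — characteristic polynomial of 2×2 Sigma:
  det(Sigma - λI) = λ² - trace · λ + det = 0.
  trace = 14 + 12 = 26, det = 14·12 - (6)² = 132.
Step 2 — discriminant:
  Δ = trace² - 4·det = 676 - 528 = 148.
Step 3 — eigenvalues:
  λ = (trace ± √Δ)/2 = (26 ± 12.1655)/2,
  λ_1 = 19.0828,  λ_2 = 6.9172.

Step 4 — unit eigenvector for λ_1: solve (Sigma - λ_1 I)v = 0. First row:
  (14 - 19.0828)·v_x + (6)·v_y = 0, i.e. (-5.0828)·v_x + (6)·v_y = 0,
  so v ∝ (b, λ_1 - a) = (6, 5.0828) = u.
  ||u|| = √((6)² + (5.0828)²) = √(61.8345) ≈ 7.8635,
  v_1 = u/||u|| ≈ (0.763, 0.6464) (||v_1|| = 1).

λ_1 = 19.0828,  λ_2 = 6.9172;  v_1 ≈ (0.763, 0.6464)


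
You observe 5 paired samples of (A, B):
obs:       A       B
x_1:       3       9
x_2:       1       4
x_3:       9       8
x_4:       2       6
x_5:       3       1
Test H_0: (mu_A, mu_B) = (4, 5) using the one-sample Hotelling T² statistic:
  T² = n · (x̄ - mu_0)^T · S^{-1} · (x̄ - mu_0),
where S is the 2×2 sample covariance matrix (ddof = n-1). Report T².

Step 1 — sample mean vector:
  mean(A) = (3 + 1 + 9 + 2 + 3) / 5 = 18/5 = 3.6
  mean(B) = (9 + 4 + 8 + 6 + 1) / 5 = 28/5 = 5.6
  x̄ = (3.6, 5.6),  deviation x̄ - mu_0 = (3.6, 5.6) - (4, 5) = (-0.4, 0.6).

Step 2 — sample covariance matrix, S[i,j] = (1/(n-1)) · Σ_k (x_{k,i} - mean_i) · (x_{k,j} - mean_j), divisor n-1 = 4:
  S[A,A] = ((-0.6)·(-0.6) + (-2.6)·(-2.6) + (5.4)·(5.4) + (-1.6)·(-1.6) + (-0.6)·(-0.6)) / 4 = 39.2/4 = 9.8
  S[A,B] = ((-0.6)·(3.4) + (-2.6)·(-1.6) + (5.4)·(2.4) + (-1.6)·(0.4) + (-0.6)·(-4.6)) / 4 = 17.2/4 = 4.3
  S[B,B] = ((3.4)·(3.4) + (-1.6)·(-1.6) + (2.4)·(2.4) + (0.4)·(0.4) + (-4.6)·(-4.6)) / 4 = 41.2/4 = 10.3
  S = [[9.8, 4.3],
 [4.3, 10.3]].

Step 3 — invert S. det(S) = 9.8·10.3 - (4.3)² = 82.45.
  S^{-1} = (1/det) · [[d, -b], [-b, a]] = [[0.1249, -0.0522],
 [-0.0522, 0.1189]].

Step 4 — quadratic form (x̄ - mu_0)^T · S^{-1} · (x̄ - mu_0):
  S^{-1} · (x̄ - mu_0) = (-0.0813, 0.0922),
  (x̄ - mu_0)^T · [...] = (-0.4)·(-0.0813) + (0.6)·(0.0922) = 0.0878.

Step 5 — scale by n: T² = 5 · 0.0878 = 0.4391.

T² ≈ 0.4391


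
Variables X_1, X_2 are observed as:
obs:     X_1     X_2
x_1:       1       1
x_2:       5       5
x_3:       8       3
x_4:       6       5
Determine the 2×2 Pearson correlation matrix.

Step 1 — column means:
  mean(X_1) = (1 + 5 + 8 + 6) / 4 = 20/4 = 5
  mean(X_2) = (1 + 5 + 3 + 5) / 4 = 14/4 = 3.5

Step 2 — sample variances and covariances s[i,j] = (1/(n-1)) · Σ_k (x_{k,i} - mean_i) · (x_{k,j} - mean_j), with n-1 = 3:
  s[X_1,X_1] = ((-4)·(-4) + (0)·(0) + (3)·(3) + (1)·(1)) / 3 = 26/3 = 8.6667
  s[X_1,X_2] = ((-4)·(-2.5) + (0)·(1.5) + (3)·(-0.5) + (1)·(1.5)) / 3 = 10/3 = 3.3333
  s[X_2,X_2] = ((-2.5)·(-2.5) + (1.5)·(1.5) + (-0.5)·(-0.5) + (1.5)·(1.5)) / 3 = 11/3 = 3.6667
  Sample standard deviations s_i = √(s[i,i]):
  s(X_1) = √(8.6667) = 2.9439
  s(X_2) = √(3.6667) = 1.9149

Step 3 — r_{ij} = s_{ij} / (s_i · s_j):
  r[X_1,X_1] = 1 (diagonal).
  r[X_1,X_2] = 3.3333 / (2.9439 · 1.9149) = 3.3333 / 5.6372 = 0.5913
  r[X_2,X_2] = 1 (diagonal).

R is symmetric with unit diagonal. Assembling:

R = [[1, 0.5913],
 [0.5913, 1]]


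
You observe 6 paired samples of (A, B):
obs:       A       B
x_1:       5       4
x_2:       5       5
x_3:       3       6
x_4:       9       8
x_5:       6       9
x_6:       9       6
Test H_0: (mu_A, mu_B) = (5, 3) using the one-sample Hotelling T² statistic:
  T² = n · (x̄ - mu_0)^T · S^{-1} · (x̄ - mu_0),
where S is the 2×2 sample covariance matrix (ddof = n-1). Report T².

Step 1 — sample mean vector:
  mean(A) = (5 + 5 + 3 + 9 + 6 + 9) / 6 = 37/6 = 6.1667
  mean(B) = (4 + 5 + 6 + 8 + 9 + 6) / 6 = 38/6 = 6.3333
  x̄ = (6.1667, 6.3333),  deviation x̄ - mu_0 = (6.1667, 6.3333) - (5, 3) = (1.1667, 3.3333).

Step 2 — sample covariance matrix, S[i,j] = (1/(n-1)) · Σ_k (x_{k,i} - mean_i) · (x_{k,j} - mean_j), divisor n-1 = 5:
  S[A,A] = ((-1.1667)·(-1.1667) + (-1.1667)·(-1.1667) + (-3.1667)·(-3.1667) + (2.8333)·(2.8333) + (-0.1667)·(-0.1667) + (2.8333)·(2.8333)) / 5 = 28.8333/5 = 5.7667
  S[A,B] = ((-1.1667)·(-2.3333) + (-1.1667)·(-1.3333) + (-3.1667)·(-0.3333) + (2.8333)·(1.6667) + (-0.1667)·(2.6667) + (2.8333)·(-0.3333)) / 5 = 8.6667/5 = 1.7333
  S[B,B] = ((-2.3333)·(-2.3333) + (-1.3333)·(-1.3333) + (-0.3333)·(-0.3333) + (1.6667)·(1.6667) + (2.6667)·(2.6667) + (-0.3333)·(-0.3333)) / 5 = 17.3333/5 = 3.4667
  S = [[5.7667, 1.7333],
 [1.7333, 3.4667]].

Step 3 — invert S. det(S) = 5.7667·3.4667 - (1.7333)² = 16.9867.
  S^{-1} = (1/det) · [[d, -b], [-b, a]] = [[0.2041, -0.102],
 [-0.102, 0.3395]].

Step 4 — quadratic form (x̄ - mu_0)^T · S^{-1} · (x̄ - mu_0):
  S^{-1} · (x̄ - mu_0) = (-0.102, 1.0126),
  (x̄ - mu_0)^T · [...] = (1.1667)·(-0.102) + (3.3333)·(1.0126) = 3.2561.

Step 5 — scale by n: T² = 6 · 3.2561 = 19.5369.

T² ≈ 19.5369


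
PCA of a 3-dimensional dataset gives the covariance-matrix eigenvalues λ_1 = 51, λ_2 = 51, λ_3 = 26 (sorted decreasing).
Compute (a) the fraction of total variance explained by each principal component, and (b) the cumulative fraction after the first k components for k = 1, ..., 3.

Step 1 — total variance = trace(Sigma) = Σ λ_i = 51 + 51 + 26 = 128.

Step 2 — fraction explained by component i = λ_i / Σ λ:
  PC1: 51/128 = 0.3984
  PC2: 51/128 = 0.3984
  PC3: 26/128 = 0.2031

Step 3 — cumulative fraction after k components = (λ_1 + ... + λ_k) / Σ λ:
  k = 1: 51/128 = 0.3984
  k = 2: (51 + 51)/128 = 102/128 = 0.7969
  k = 3: (51 + 51 + 26)/128 = 128/128 = 1

Summary (fraction, with percent):

explained: PC1 0.3984 (39.84%), PC2 0.3984 (39.84%), PC3 0.2031 (20.31%);  cumulative: 0.3984, 0.7969, 1


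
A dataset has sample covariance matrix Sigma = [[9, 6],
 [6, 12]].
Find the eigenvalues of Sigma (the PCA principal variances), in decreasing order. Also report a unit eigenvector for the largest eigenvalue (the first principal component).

Step 1 — characteristic polynomial of 2×2 Sigma:
  det(Sigma - λI) = λ² - trace · λ + det = 0.
  trace = 9 + 12 = 21, det = 9·12 - (6)² = 72.
Step 2 — discriminant:
  Δ = trace² - 4·det = 441 - 288 = 153.
Step 3 — eigenvalues:
  λ = (trace ± √Δ)/2 = (21 ± 12.3693)/2,
  λ_1 = 16.6847,  λ_2 = 4.3153.

Step 4 — unit eigenvector for λ_1: solve (Sigma - λ_1 I)v = 0. First row:
  (9 - 16.6847)·v_x + (6)·v_y = 0, i.e. (-7.6847)·v_x + (6)·v_y = 0,
  so v ∝ (b, λ_1 - a) = (6, 7.6847) = u.
  ||u|| = √((6)² + (7.6847)²) = √(95.054) ≈ 9.7496,
  v_1 = u/||u|| ≈ (0.6154, 0.7882) (||v_1|| = 1).

λ_1 = 16.6847,  λ_2 = 4.3153;  v_1 ≈ (0.6154, 0.7882)


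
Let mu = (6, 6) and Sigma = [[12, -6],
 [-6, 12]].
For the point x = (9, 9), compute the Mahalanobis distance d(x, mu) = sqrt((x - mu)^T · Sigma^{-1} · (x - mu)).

Step 1 — centre the observation: (x - mu) = (3, 3).

Step 2 — invert Sigma. det(Sigma) = 12·12 - (-6)² = 108.
  Sigma^{-1} = (1/det) · [[d, -b], [-b, a]] = [[0.1111, 0.0556],
 [0.0556, 0.1111]].

Step 3 — form the quadratic (x - mu)^T · Sigma^{-1} · (x - mu):
  Sigma^{-1} · (x - mu) = (0.5, 0.5).
  (x - mu)^T · [Sigma^{-1} · (x - mu)] = (3)·(0.5) + (3)·(0.5) = 3.

Step 4 — take square root: d = √(3) ≈ 1.7321.

d(x, mu) = √(3) ≈ 1.7321


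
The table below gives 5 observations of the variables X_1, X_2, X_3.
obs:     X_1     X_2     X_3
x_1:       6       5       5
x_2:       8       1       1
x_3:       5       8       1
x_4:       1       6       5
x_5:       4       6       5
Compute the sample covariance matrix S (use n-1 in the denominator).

Step 1 — column means:
  mean(X_1) = (6 + 8 + 5 + 1 + 4) / 5 = 24/5 = 4.8
  mean(X_2) = (5 + 1 + 8 + 6 + 6) / 5 = 26/5 = 5.2
  mean(X_3) = (5 + 1 + 1 + 5 + 5) / 5 = 17/5 = 3.4

Step 2 — sample covariance S[i,j] = (1/(n-1)) · Σ_k (x_{k,i} - mean_i) · (x_{k,j} - mean_j), with n-1 = 4.
  S[X_1,X_1] = ((1.2)·(1.2) + (3.2)·(3.2) + (0.2)·(0.2) + (-3.8)·(-3.8) + (-0.8)·(-0.8)) / 4 = 26.8/4 = 6.7
  S[X_1,X_2] = ((1.2)·(-0.2) + (3.2)·(-4.2) + (0.2)·(2.8) + (-3.8)·(0.8) + (-0.8)·(0.8)) / 4 = -16.8/4 = -4.2
  S[X_1,X_3] = ((1.2)·(1.6) + (3.2)·(-2.4) + (0.2)·(-2.4) + (-3.8)·(1.6) + (-0.8)·(1.6)) / 4 = -13.6/4 = -3.4
  S[X_2,X_2] = ((-0.2)·(-0.2) + (-4.2)·(-4.2) + (2.8)·(2.8) + (0.8)·(0.8) + (0.8)·(0.8)) / 4 = 26.8/4 = 6.7
  S[X_2,X_3] = ((-0.2)·(1.6) + (-4.2)·(-2.4) + (2.8)·(-2.4) + (0.8)·(1.6) + (0.8)·(1.6)) / 4 = 5.6/4 = 1.4
  S[X_3,X_3] = ((1.6)·(1.6) + (-2.4)·(-2.4) + (-2.4)·(-2.4) + (1.6)·(1.6) + (1.6)·(1.6)) / 4 = 19.2/4 = 4.8

S is symmetric (S[j,i] = S[i,j]). Assembling:

S = [[6.7, -4.2, -3.4],
 [-4.2, 6.7, 1.4],
 [-3.4, 1.4, 4.8]]


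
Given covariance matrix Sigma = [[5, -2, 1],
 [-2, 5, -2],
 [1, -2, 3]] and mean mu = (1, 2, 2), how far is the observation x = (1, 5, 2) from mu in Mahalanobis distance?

Step 1 — centre the observation: (x - mu) = (0, 3, 0).

Step 2 — invert Sigma (cofactor / det for 3×3, or solve directly):
  Sigma^{-1} = [[0.2391, 0.087, -0.0217],
 [0.087, 0.3043, 0.1739],
 [-0.0217, 0.1739, 0.4565]].

Step 3 — form the quadratic (x - mu)^T · Sigma^{-1} · (x - mu):
  Sigma^{-1} · (x - mu) = (0.2609, 0.913, 0.5217).
  (x - mu)^T · [Sigma^{-1} · (x - mu)] = (0)·(0.2609) + (3)·(0.913) + (0)·(0.5217) = 2.7391.

Step 4 — take square root: d = √(2.7391) ≈ 1.655.

d(x, mu) = √(2.7391) ≈ 1.655


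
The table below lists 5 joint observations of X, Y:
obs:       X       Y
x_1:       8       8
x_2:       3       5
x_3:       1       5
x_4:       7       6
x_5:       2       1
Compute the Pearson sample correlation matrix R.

Step 1 — column means:
  mean(X) = (8 + 3 + 1 + 7 + 2) / 5 = 21/5 = 4.2
  mean(Y) = (8 + 5 + 5 + 6 + 1) / 5 = 25/5 = 5

Step 2 — sample variances and covariances s[i,j] = (1/(n-1)) · Σ_k (x_{k,i} - mean_i) · (x_{k,j} - mean_j), with n-1 = 4:
  s[X,X] = ((3.8)·(3.8) + (-1.2)·(-1.2) + (-3.2)·(-3.2) + (2.8)·(2.8) + (-2.2)·(-2.2)) / 4 = 38.8/4 = 9.7
  s[X,Y] = ((3.8)·(3) + (-1.2)·(0) + (-3.2)·(0) + (2.8)·(1) + (-2.2)·(-4)) / 4 = 23/4 = 5.75
  s[Y,Y] = ((3)·(3) + (0)·(0) + (0)·(0) + (1)·(1) + (-4)·(-4)) / 4 = 26/4 = 6.5
  Sample standard deviations s_i = √(s[i,i]):
  s(X) = √(9.7) = 3.1145
  s(Y) = √(6.5) = 2.5495

Step 3 — r_{ij} = s_{ij} / (s_i · s_j):
  r[X,X] = 1 (diagonal).
  r[X,Y] = 5.75 / (3.1145 · 2.5495) = 5.75 / 7.9404 = 0.7241
  r[Y,Y] = 1 (diagonal).

R is symmetric with unit diagonal. Assembling:

R = [[1, 0.7241],
 [0.7241, 1]]


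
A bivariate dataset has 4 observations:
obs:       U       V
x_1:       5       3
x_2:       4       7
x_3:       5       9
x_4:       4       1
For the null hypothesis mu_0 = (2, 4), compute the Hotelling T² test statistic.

Step 1 — sample mean vector:
  mean(U) = (5 + 4 + 5 + 4) / 4 = 18/4 = 4.5
  mean(V) = (3 + 7 + 9 + 1) / 4 = 20/4 = 5
  x̄ = (4.5, 5),  deviation x̄ - mu_0 = (4.5, 5) - (2, 4) = (2.5, 1).

Step 2 — sample covariance matrix, S[i,j] = (1/(n-1)) · Σ_k (x_{k,i} - mean_i) · (x_{k,j} - mean_j), divisor n-1 = 3:
  S[U,U] = ((0.5)·(0.5) + (-0.5)·(-0.5) + (0.5)·(0.5) + (-0.5)·(-0.5)) / 3 = 1/3 = 0.3333
  S[U,V] = ((0.5)·(-2) + (-0.5)·(2) + (0.5)·(4) + (-0.5)·(-4)) / 3 = 2/3 = 0.6667
  S[V,V] = ((-2)·(-2) + (2)·(2) + (4)·(4) + (-4)·(-4)) / 3 = 40/3 = 13.3333
  S = [[0.3333, 0.6667],
 [0.6667, 13.3333]].

Step 3 — invert S. det(S) = 0.3333·13.3333 - (0.6667)² = 4.
  S^{-1} = (1/det) · [[d, -b], [-b, a]] = [[3.3333, -0.1667],
 [-0.1667, 0.0833]].

Step 4 — quadratic form (x̄ - mu_0)^T · S^{-1} · (x̄ - mu_0):
  S^{-1} · (x̄ - mu_0) = (8.1667, -0.3333),
  (x̄ - mu_0)^T · [...] = (2.5)·(8.1667) + (1)·(-0.3333) = 20.0833.

Step 5 — scale by n: T² = 4 · 20.0833 = 80.3333.

T² ≈ 80.3333


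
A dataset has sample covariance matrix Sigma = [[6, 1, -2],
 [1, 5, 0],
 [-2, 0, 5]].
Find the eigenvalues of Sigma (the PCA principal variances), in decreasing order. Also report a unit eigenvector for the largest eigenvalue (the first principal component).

Step 1 — characteristic polynomial p(λ) = det(λI - Sigma) = λ³ - tr·λ² + c_1·λ - det, where tr = trace, c_1 = sum of the principal 2×2 minors, det = det(Sigma):
  tr = 6 + 5 + 5 = 16,
  c_1 = (6·5 - (1)²) + (6·5 - (-2)²) + (5·5 - (0)²) = 29 + 26 + 25 = 80,
  det = 6·(5·5 - (0)²) - (1)·((1)·5 - (0)·(-2)) + (-2)·((1)·(0) - 5·(-2)) = 6·(25) - (1)·(5) + (-2)·(10) = 125.
  So p(λ) = λ³ - 16λ² + 80λ - 125.
Step 2 — look for an integer root (rational root theorem: any rational root is an integer divisor of 125). Testing λ = 5:
  p(5) = 125 - 400 + 400 - 125 = 0  ✓
  Dividing out (λ - 5): p(λ) = (λ - 5)(λ² - 11λ + 25).
Step 3 — remaining eigenvalues from the quadratic λ² - 11λ + 25 = 0:
  Δ = 11² - 4·25 = 121 - 100 = 21,  λ = (11 ± √21)/2 = (11 ± 4.5826)/2 ≈ 7.7913 or 3.2087.
  Sorted: λ_1 = 7.7913,  λ_2 = 5,  λ_3 = 3.2087  (check: sum = 16 = tr ✓).

Step 4 — unit eigenvector for λ_1 ≈ 7.7913: v spans the null space of (Sigma - λ_1 I), whose rows are
  r_1 = (-1.7913, 1, -2),  r_2 = (1, -2.7913, 0),  r_3 = (-2, 0, -2.7913).
  v is orthogonal to every row, so take v ∝ r_1 × r_2 = ((1)·(0) - (-2)·(-2.7913), (-2)·(1) - (-1.7913)·(0), (-1.7913)·(-2.7913) - (1)·(1)) ≈ (-5.5826, -2, 4).
  Rescale (multiply by -1 so the first nonzero entry is positive): u = (5.5826, 2, -4).
  ||u|| = √((5.5826)² + (2)² + (-4)²) = √(51.1652) ≈ 7.153,  v_1 = u/||u|| ≈ (0.7805, 0.2796, -0.5592) (||v_1|| = 1).

λ_1 = 7.7913,  λ_2 = 5,  λ_3 = 3.2087;  v_1 ≈ (0.7805, 0.2796, -0.5592)


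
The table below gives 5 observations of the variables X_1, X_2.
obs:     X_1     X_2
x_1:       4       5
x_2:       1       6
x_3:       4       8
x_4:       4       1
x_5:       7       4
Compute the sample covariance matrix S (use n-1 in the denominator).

Step 1 — column means:
  mean(X_1) = (4 + 1 + 4 + 4 + 7) / 5 = 20/5 = 4
  mean(X_2) = (5 + 6 + 8 + 1 + 4) / 5 = 24/5 = 4.8

Step 2 — sample covariance S[i,j] = (1/(n-1)) · Σ_k (x_{k,i} - mean_i) · (x_{k,j} - mean_j), with n-1 = 4.
  S[X_1,X_1] = ((0)·(0) + (-3)·(-3) + (0)·(0) + (0)·(0) + (3)·(3)) / 4 = 18/4 = 4.5
  S[X_1,X_2] = ((0)·(0.2) + (-3)·(1.2) + (0)·(3.2) + (0)·(-3.8) + (3)·(-0.8)) / 4 = -6/4 = -1.5
  S[X_2,X_2] = ((0.2)·(0.2) + (1.2)·(1.2) + (3.2)·(3.2) + (-3.8)·(-3.8) + (-0.8)·(-0.8)) / 4 = 26.8/4 = 6.7

S is symmetric (S[j,i] = S[i,j]). Assembling:

S = [[4.5, -1.5],
 [-1.5, 6.7]]


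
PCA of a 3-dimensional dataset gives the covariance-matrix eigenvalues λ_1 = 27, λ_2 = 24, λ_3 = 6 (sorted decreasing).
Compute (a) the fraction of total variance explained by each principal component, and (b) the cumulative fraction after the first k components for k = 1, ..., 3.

Step 1 — total variance = trace(Sigma) = Σ λ_i = 27 + 24 + 6 = 57.

Step 2 — fraction explained by component i = λ_i / Σ λ:
  PC1: 27/57 = 0.4737
  PC2: 24/57 = 0.4211
  PC3: 6/57 = 0.1053

Step 3 — cumulative fraction after k components = (λ_1 + ... + λ_k) / Σ λ:
  k = 1: 27/57 = 0.4737
  k = 2: (27 + 24)/57 = 51/57 = 0.8947
  k = 3: (27 + 24 + 6)/57 = 57/57 = 1

Summary (fraction, with percent):

explained: PC1 0.4737 (47.37%), PC2 0.4211 (42.11%), PC3 0.1053 (10.53%);  cumulative: 0.4737, 0.8947, 1


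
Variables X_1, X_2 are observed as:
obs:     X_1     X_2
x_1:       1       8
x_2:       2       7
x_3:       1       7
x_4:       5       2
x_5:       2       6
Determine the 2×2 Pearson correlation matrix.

Step 1 — column means:
  mean(X_1) = (1 + 2 + 1 + 5 + 2) / 5 = 11/5 = 2.2
  mean(X_2) = (8 + 7 + 7 + 2 + 6) / 5 = 30/5 = 6

Step 2 — sample variances and covariances s[i,j] = (1/(n-1)) · Σ_k (x_{k,i} - mean_i) · (x_{k,j} - mean_j), with n-1 = 4:
  s[X_1,X_1] = ((-1.2)·(-1.2) + (-0.2)·(-0.2) + (-1.2)·(-1.2) + (2.8)·(2.8) + (-0.2)·(-0.2)) / 4 = 10.8/4 = 2.7
  s[X_1,X_2] = ((-1.2)·(2) + (-0.2)·(1) + (-1.2)·(1) + (2.8)·(-4) + (-0.2)·(0)) / 4 = -15/4 = -3.75
  s[X_2,X_2] = ((2)·(2) + (1)·(1) + (1)·(1) + (-4)·(-4) + (0)·(0)) / 4 = 22/4 = 5.5
  Sample standard deviations s_i = √(s[i,i]):
  s(X_1) = √(2.7) = 1.6432
  s(X_2) = √(5.5) = 2.3452

Step 3 — r_{ij} = s_{ij} / (s_i · s_j):
  r[X_1,X_1] = 1 (diagonal).
  r[X_1,X_2] = -3.75 / (1.6432 · 2.3452) = -3.75 / 3.8536 = -0.9731
  r[X_2,X_2] = 1 (diagonal).

R is symmetric with unit diagonal. Assembling:

R = [[1, -0.9731],
 [-0.9731, 1]]


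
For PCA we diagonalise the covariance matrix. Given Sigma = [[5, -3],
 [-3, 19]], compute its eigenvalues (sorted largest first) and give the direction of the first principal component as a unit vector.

Step 1 — characteristic polynomial of 2×2 Sigma:
  det(Sigma - λI) = λ² - trace · λ + det = 0.
  trace = 5 + 19 = 24, det = 5·19 - (-3)² = 86.
Step 2 — discriminant:
  Δ = trace² - 4·det = 576 - 344 = 232.
Step 3 — eigenvalues:
  λ = (trace ± √Δ)/2 = (24 ± 15.2315)/2,
  λ_1 = 19.6158,  λ_2 = 4.3842.

Step 4 — unit eigenvector for λ_1: solve (Sigma - λ_1 I)v = 0. First row:
  (5 - 19.6158)·v_x + (-3)·v_y = 0, i.e. (-14.6158)·v_x + (-3)·v_y = 0,
  so v ∝ (b, λ_1 - a) = (-3, 14.6158); multiply by -1 so the first entry is positive: u = (3, -14.6158).
  ||u|| = √((3)² + (-14.6158)²) = √(222.6208) ≈ 14.9205,
  v_1 = u/||u|| ≈ (0.2011, -0.9796) (||v_1|| = 1).

λ_1 = 19.6158,  λ_2 = 4.3842;  v_1 ≈ (0.2011, -0.9796)


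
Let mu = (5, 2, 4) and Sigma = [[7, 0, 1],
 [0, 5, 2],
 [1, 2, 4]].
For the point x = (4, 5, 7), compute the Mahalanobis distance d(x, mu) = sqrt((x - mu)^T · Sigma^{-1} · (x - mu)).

Step 1 — centre the observation: (x - mu) = (-1, 3, 3).

Step 2 — invert Sigma (cofactor / det for 3×3, or solve directly):
  Sigma^{-1} = [[0.1495, 0.0187, -0.0467],
 [0.0187, 0.2523, -0.1308],
 [-0.0467, -0.1308, 0.3271]].

Step 3 — form the quadratic (x - mu)^T · Sigma^{-1} · (x - mu):
  Sigma^{-1} · (x - mu) = (-0.2336, 0.3458, 0.6355).
  (x - mu)^T · [Sigma^{-1} · (x - mu)] = (-1)·(-0.2336) + (3)·(0.3458) + (3)·(0.6355) = 3.1776.

Step 4 — take square root: d = √(3.1776) ≈ 1.7826.

d(x, mu) = √(3.1776) ≈ 1.7826


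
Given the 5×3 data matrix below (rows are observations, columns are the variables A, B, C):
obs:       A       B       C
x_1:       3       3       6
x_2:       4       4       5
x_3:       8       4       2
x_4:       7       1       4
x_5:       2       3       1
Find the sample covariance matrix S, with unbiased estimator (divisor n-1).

Step 1 — column means:
  mean(A) = (3 + 4 + 8 + 7 + 2) / 5 = 24/5 = 4.8
  mean(B) = (3 + 4 + 4 + 1 + 3) / 5 = 15/5 = 3
  mean(C) = (6 + 5 + 2 + 4 + 1) / 5 = 18/5 = 3.6

Step 2 — sample covariance S[i,j] = (1/(n-1)) · Σ_k (x_{k,i} - mean_i) · (x_{k,j} - mean_j), with n-1 = 4.
  S[A,A] = ((-1.8)·(-1.8) + (-0.8)·(-0.8) + (3.2)·(3.2) + (2.2)·(2.2) + (-2.8)·(-2.8)) / 4 = 26.8/4 = 6.7
  S[A,B] = ((-1.8)·(0) + (-0.8)·(1) + (3.2)·(1) + (2.2)·(-2) + (-2.8)·(0)) / 4 = -2/4 = -0.5
  S[A,C] = ((-1.8)·(2.4) + (-0.8)·(1.4) + (3.2)·(-1.6) + (2.2)·(0.4) + (-2.8)·(-2.6)) / 4 = -2.4/4 = -0.6
  S[B,B] = ((0)·(0) + (1)·(1) + (1)·(1) + (-2)·(-2) + (0)·(0)) / 4 = 6/4 = 1.5
  S[B,C] = ((0)·(2.4) + (1)·(1.4) + (1)·(-1.6) + (-2)·(0.4) + (0)·(-2.6)) / 4 = -1/4 = -0.25
  S[C,C] = ((2.4)·(2.4) + (1.4)·(1.4) + (-1.6)·(-1.6) + (0.4)·(0.4) + (-2.6)·(-2.6)) / 4 = 17.2/4 = 4.3

S is symmetric (S[j,i] = S[i,j]). Assembling:

S = [[6.7, -0.5, -0.6],
 [-0.5, 1.5, -0.25],
 [-0.6, -0.25, 4.3]]


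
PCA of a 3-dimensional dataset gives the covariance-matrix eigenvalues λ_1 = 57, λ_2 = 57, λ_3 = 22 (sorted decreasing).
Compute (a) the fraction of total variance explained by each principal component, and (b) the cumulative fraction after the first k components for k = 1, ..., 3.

Step 1 — total variance = trace(Sigma) = Σ λ_i = 57 + 57 + 22 = 136.

Step 2 — fraction explained by component i = λ_i / Σ λ:
  PC1: 57/136 = 0.4191
  PC2: 57/136 = 0.4191
  PC3: 22/136 = 0.1618

Step 3 — cumulative fraction after k components = (λ_1 + ... + λ_k) / Σ λ:
  k = 1: 57/136 = 0.4191
  k = 2: (57 + 57)/136 = 114/136 = 0.8382
  k = 3: (57 + 57 + 22)/136 = 136/136 = 1

Summary (fraction, with percent):

explained: PC1 0.4191 (41.91%), PC2 0.4191 (41.91%), PC3 0.1618 (16.18%);  cumulative: 0.4191, 0.8382, 1


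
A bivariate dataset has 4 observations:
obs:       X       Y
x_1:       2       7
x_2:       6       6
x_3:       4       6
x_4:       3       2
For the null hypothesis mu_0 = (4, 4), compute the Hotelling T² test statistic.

Step 1 — sample mean vector:
  mean(X) = (2 + 6 + 4 + 3) / 4 = 15/4 = 3.75
  mean(Y) = (7 + 6 + 6 + 2) / 4 = 21/4 = 5.25
  x̄ = (3.75, 5.25),  deviation x̄ - mu_0 = (3.75, 5.25) - (4, 4) = (-0.25, 1.25).

Step 2 — sample covariance matrix, S[i,j] = (1/(n-1)) · Σ_k (x_{k,i} - mean_i) · (x_{k,j} - mean_j), divisor n-1 = 3:
  S[X,X] = ((-1.75)·(-1.75) + (2.25)·(2.25) + (0.25)·(0.25) + (-0.75)·(-0.75)) / 3 = 8.75/3 = 2.9167
  S[X,Y] = ((-1.75)·(1.75) + (2.25)·(0.75) + (0.25)·(0.75) + (-0.75)·(-3.25)) / 3 = 1.25/3 = 0.4167
  S[Y,Y] = ((1.75)·(1.75) + (0.75)·(0.75) + (0.75)·(0.75) + (-3.25)·(-3.25)) / 3 = 14.75/3 = 4.9167
  S = [[2.9167, 0.4167],
 [0.4167, 4.9167]].

Step 3 — invert S. det(S) = 2.9167·4.9167 - (0.4167)² = 14.1667.
  S^{-1} = (1/det) · [[d, -b], [-b, a]] = [[0.3471, -0.0294],
 [-0.0294, 0.2059]].

Step 4 — quadratic form (x̄ - mu_0)^T · S^{-1} · (x̄ - mu_0):
  S^{-1} · (x̄ - mu_0) = (-0.1235, 0.2647),
  (x̄ - mu_0)^T · [...] = (-0.25)·(-0.1235) + (1.25)·(0.2647) = 0.3618.

Step 5 — scale by n: T² = 4 · 0.3618 = 1.4471.

T² ≈ 1.4471


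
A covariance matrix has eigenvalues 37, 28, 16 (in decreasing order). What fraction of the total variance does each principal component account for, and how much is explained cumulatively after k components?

Step 1 — total variance = trace(Sigma) = Σ λ_i = 37 + 28 + 16 = 81.

Step 2 — fraction explained by component i = λ_i / Σ λ:
  PC1: 37/81 = 0.4568
  PC2: 28/81 = 0.3457
  PC3: 16/81 = 0.1975

Step 3 — cumulative fraction after k components = (λ_1 + ... + λ_k) / Σ λ:
  k = 1: 37/81 = 0.4568
  k = 2: (37 + 28)/81 = 65/81 = 0.8025
  k = 3: (37 + 28 + 16)/81 = 81/81 = 1

Summary (fraction, with percent):

explained: PC1 0.4568 (45.68%), PC2 0.3457 (34.57%), PC3 0.1975 (19.75%);  cumulative: 0.4568, 0.8025, 1


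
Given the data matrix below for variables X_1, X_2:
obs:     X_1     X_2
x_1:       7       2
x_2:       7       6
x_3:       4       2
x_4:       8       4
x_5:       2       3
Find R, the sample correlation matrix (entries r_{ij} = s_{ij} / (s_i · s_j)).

Step 1 — column means:
  mean(X_1) = (7 + 7 + 4 + 8 + 2) / 5 = 28/5 = 5.6
  mean(X_2) = (2 + 6 + 2 + 4 + 3) / 5 = 17/5 = 3.4

Step 2 — sample variances and covariances s[i,j] = (1/(n-1)) · Σ_k (x_{k,i} - mean_i) · (x_{k,j} - mean_j), with n-1 = 4:
  s[X_1,X_1] = ((1.4)·(1.4) + (1.4)·(1.4) + (-1.6)·(-1.6) + (2.4)·(2.4) + (-3.6)·(-3.6)) / 4 = 25.2/4 = 6.3
  s[X_1,X_2] = ((1.4)·(-1.4) + (1.4)·(2.6) + (-1.6)·(-1.4) + (2.4)·(0.6) + (-3.6)·(-0.4)) / 4 = 6.8/4 = 1.7
  s[X_2,X_2] = ((-1.4)·(-1.4) + (2.6)·(2.6) + (-1.4)·(-1.4) + (0.6)·(0.6) + (-0.4)·(-0.4)) / 4 = 11.2/4 = 2.8
  Sample standard deviations s_i = √(s[i,i]):
  s(X_1) = √(6.3) = 2.51
  s(X_2) = √(2.8) = 1.6733

Step 3 — r_{ij} = s_{ij} / (s_i · s_j):
  r[X_1,X_1] = 1 (diagonal).
  r[X_1,X_2] = 1.7 / (2.51 · 1.6733) = 1.7 / 4.2 = 0.4048
  r[X_2,X_2] = 1 (diagonal).

R is symmetric with unit diagonal. Assembling:

R = [[1, 0.4048],
 [0.4048, 1]]


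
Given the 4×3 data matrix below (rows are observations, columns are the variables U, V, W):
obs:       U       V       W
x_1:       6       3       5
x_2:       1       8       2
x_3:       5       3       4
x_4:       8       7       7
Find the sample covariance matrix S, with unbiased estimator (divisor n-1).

Step 1 — column means:
  mean(U) = (6 + 1 + 5 + 8) / 4 = 20/4 = 5
  mean(V) = (3 + 8 + 3 + 7) / 4 = 21/4 = 5.25
  mean(W) = (5 + 2 + 4 + 7) / 4 = 18/4 = 4.5

Step 2 — sample covariance S[i,j] = (1/(n-1)) · Σ_k (x_{k,i} - mean_i) · (x_{k,j} - mean_j), with n-1 = 3.
  S[U,U] = ((1)·(1) + (-4)·(-4) + (0)·(0) + (3)·(3)) / 3 = 26/3 = 8.6667
  S[U,V] = ((1)·(-2.25) + (-4)·(2.75) + (0)·(-2.25) + (3)·(1.75)) / 3 = -8/3 = -2.6667
  S[U,W] = ((1)·(0.5) + (-4)·(-2.5) + (0)·(-0.5) + (3)·(2.5)) / 3 = 18/3 = 6
  S[V,V] = ((-2.25)·(-2.25) + (2.75)·(2.75) + (-2.25)·(-2.25) + (1.75)·(1.75)) / 3 = 20.75/3 = 6.9167
  S[V,W] = ((-2.25)·(0.5) + (2.75)·(-2.5) + (-2.25)·(-0.5) + (1.75)·(2.5)) / 3 = -2.5/3 = -0.8333
  S[W,W] = ((0.5)·(0.5) + (-2.5)·(-2.5) + (-0.5)·(-0.5) + (2.5)·(2.5)) / 3 = 13/3 = 4.3333

S is symmetric (S[j,i] = S[i,j]). Assembling:

S = [[8.6667, -2.6667, 6],
 [-2.6667, 6.9167, -0.8333],
 [6, -0.8333, 4.3333]]


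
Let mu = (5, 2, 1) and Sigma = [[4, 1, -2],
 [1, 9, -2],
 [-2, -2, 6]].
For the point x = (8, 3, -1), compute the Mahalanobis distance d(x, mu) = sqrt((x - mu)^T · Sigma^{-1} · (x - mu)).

Step 1 — centre the observation: (x - mu) = (3, 1, -2).

Step 2 — invert Sigma (cofactor / det for 3×3, or solve directly):
  Sigma^{-1} = [[0.3012, -0.012, 0.0964],
 [-0.012, 0.1205, 0.0361],
 [0.0964, 0.0361, 0.2108]].

Step 3 — form the quadratic (x - mu)^T · Sigma^{-1} · (x - mu):
  Sigma^{-1} · (x - mu) = (0.6988, 0.012, -0.0964).
  (x - mu)^T · [Sigma^{-1} · (x - mu)] = (3)·(0.6988) + (1)·(0.012) + (-2)·(-0.0964) = 2.3012.

Step 4 — take square root: d = √(2.3012) ≈ 1.517.

d(x, mu) = √(2.3012) ≈ 1.517


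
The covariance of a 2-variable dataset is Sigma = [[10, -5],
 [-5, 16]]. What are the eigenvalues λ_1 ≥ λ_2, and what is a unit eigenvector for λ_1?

Step 1 — characteristic polynomial of 2×2 Sigma:
  det(Sigma - λI) = λ² - trace · λ + det = 0.
  trace = 10 + 16 = 26, det = 10·16 - (-5)² = 135.
Step 2 — discriminant:
  Δ = trace² - 4·det = 676 - 540 = 136.
Step 3 — eigenvalues:
  λ = (trace ± √Δ)/2 = (26 ± 11.6619)/2,
  λ_1 = 18.831,  λ_2 = 7.169.

Step 4 — unit eigenvector for λ_1: solve (Sigma - λ_1 I)v = 0. First row:
  (10 - 18.831)·v_x + (-5)·v_y = 0, i.e. (-8.831)·v_x + (-5)·v_y = 0,
  so v ∝ (b, λ_1 - a) = (-5, 8.831); multiply by -1 so the first entry is positive: u = (5, -8.831).
  ||u|| = √((5)² + (-8.831)²) = √(102.9857) ≈ 10.1482,
  v_1 = u/||u|| ≈ (0.4927, -0.8702) (||v_1|| = 1).

λ_1 = 18.831,  λ_2 = 7.169;  v_1 ≈ (0.4927, -0.8702)


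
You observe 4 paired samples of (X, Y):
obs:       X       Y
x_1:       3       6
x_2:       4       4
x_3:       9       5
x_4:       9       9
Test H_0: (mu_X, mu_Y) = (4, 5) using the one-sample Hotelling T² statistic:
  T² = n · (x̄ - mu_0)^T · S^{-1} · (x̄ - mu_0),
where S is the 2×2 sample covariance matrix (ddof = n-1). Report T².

Step 1 — sample mean vector:
  mean(X) = (3 + 4 + 9 + 9) / 4 = 25/4 = 6.25
  mean(Y) = (6 + 4 + 5 + 9) / 4 = 24/4 = 6
  x̄ = (6.25, 6),  deviation x̄ - mu_0 = (6.25, 6) - (4, 5) = (2.25, 1).

Step 2 — sample covariance matrix, S[i,j] = (1/(n-1)) · Σ_k (x_{k,i} - mean_i) · (x_{k,j} - mean_j), divisor n-1 = 3:
  S[X,X] = ((-3.25)·(-3.25) + (-2.25)·(-2.25) + (2.75)·(2.75) + (2.75)·(2.75)) / 3 = 30.75/3 = 10.25
  S[X,Y] = ((-3.25)·(0) + (-2.25)·(-2) + (2.75)·(-1) + (2.75)·(3)) / 3 = 10/3 = 3.3333
  S[Y,Y] = ((0)·(0) + (-2)·(-2) + (-1)·(-1) + (3)·(3)) / 3 = 14/3 = 4.6667
  S = [[10.25, 3.3333],
 [3.3333, 4.6667]].

Step 3 — invert S. det(S) = 10.25·4.6667 - (3.3333)² = 36.7222.
  S^{-1} = (1/det) · [[d, -b], [-b, a]] = [[0.1271, -0.0908],
 [-0.0908, 0.2791]].

Step 4 — quadratic form (x̄ - mu_0)^T · S^{-1} · (x̄ - mu_0):
  S^{-1} · (x̄ - mu_0) = (0.1952, 0.0749),
  (x̄ - mu_0)^T · [...] = (2.25)·(0.1952) + (1)·(0.0749) = 0.514.

Step 5 — scale by n: T² = 4 · 0.514 = 2.056.

T² ≈ 2.056
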